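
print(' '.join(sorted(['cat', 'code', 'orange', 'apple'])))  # apple cat code orange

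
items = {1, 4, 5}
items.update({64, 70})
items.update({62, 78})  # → {1, 4, 5, 62, 64, 70, 78}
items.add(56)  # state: {1, 4, 5, 56, 62, 64, 70, 78}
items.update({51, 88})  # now {1, 4, 5, 51, 56, 62, 64, 70, 78, 88}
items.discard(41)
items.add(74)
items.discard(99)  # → {1, 4, 5, 51, 56, 62, 64, 70, 74, 78, 88}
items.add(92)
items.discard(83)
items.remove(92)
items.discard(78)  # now {1, 4, 5, 51, 56, 62, 64, 70, 74, 88}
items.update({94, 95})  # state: {1, 4, 5, 51, 56, 62, 64, 70, 74, 88, 94, 95}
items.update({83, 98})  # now {1, 4, 5, 51, 56, 62, 64, 70, 74, 83, 88, 94, 95, 98}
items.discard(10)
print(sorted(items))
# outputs [1, 4, 5, 51, 56, 62, 64, 70, 74, 83, 88, 94, 95, 98]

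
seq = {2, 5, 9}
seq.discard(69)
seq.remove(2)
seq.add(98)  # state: {5, 9, 98}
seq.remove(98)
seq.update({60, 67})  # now {5, 9, 60, 67}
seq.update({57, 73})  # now {5, 9, 57, 60, 67, 73}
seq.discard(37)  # {5, 9, 57, 60, 67, 73}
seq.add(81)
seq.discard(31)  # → {5, 9, 57, 60, 67, 73, 81}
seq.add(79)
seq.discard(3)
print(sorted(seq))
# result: [5, 9, 57, 60, 67, 73, 79, 81]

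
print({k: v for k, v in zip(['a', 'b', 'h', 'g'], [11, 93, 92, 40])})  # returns {'a': 11, 'b': 93, 'h': 92, 'g': 40}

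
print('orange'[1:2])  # r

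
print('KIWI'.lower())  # kiwi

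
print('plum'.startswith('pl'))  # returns True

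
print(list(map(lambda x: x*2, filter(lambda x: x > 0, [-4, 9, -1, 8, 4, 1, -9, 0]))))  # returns [18, 16, 8, 2]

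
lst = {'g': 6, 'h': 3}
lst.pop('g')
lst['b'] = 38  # {'h': 3, 'b': 38}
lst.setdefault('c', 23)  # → 23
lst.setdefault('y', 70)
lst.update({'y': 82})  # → {'h': 3, 'b': 38, 'c': 23, 'y': 82}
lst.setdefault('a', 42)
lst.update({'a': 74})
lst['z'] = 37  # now {'h': 3, 'b': 38, 'c': 23, 'y': 82, 'a': 74, 'z': 37}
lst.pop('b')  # 38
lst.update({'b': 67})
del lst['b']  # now {'h': 3, 'c': 23, 'y': 82, 'a': 74, 'z': 37}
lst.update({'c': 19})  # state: {'h': 3, 'c': 19, 'y': 82, 'a': 74, 'z': 37}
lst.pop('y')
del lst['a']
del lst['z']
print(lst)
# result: {'h': 3, 'c': 19}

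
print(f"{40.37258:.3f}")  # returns 40.373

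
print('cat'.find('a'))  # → 1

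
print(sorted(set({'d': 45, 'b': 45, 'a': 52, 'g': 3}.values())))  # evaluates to [3, 45, 52]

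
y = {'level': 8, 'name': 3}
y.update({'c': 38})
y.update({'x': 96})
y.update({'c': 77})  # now {'level': 8, 'name': 3, 'c': 77, 'x': 96}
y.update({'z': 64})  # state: {'level': 8, 'name': 3, 'c': 77, 'x': 96, 'z': 64}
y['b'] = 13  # {'level': 8, 'name': 3, 'c': 77, 'x': 96, 'z': 64, 'b': 13}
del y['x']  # {'level': 8, 'name': 3, 'c': 77, 'z': 64, 'b': 13}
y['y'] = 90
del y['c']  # {'level': 8, 'name': 3, 'z': 64, 'b': 13, 'y': 90}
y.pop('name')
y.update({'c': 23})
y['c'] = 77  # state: {'level': 8, 'z': 64, 'b': 13, 'y': 90, 'c': 77}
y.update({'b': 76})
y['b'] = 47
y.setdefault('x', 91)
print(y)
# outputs {'level': 8, 'z': 64, 'b': 47, 'y': 90, 'c': 77, 'x': 91}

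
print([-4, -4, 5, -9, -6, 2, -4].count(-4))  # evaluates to 3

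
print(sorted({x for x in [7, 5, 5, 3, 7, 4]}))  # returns [3, 4, 5, 7]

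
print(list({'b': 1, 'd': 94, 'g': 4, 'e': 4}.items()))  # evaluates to [('b', 1), ('d', 94), ('g', 4), ('e', 4)]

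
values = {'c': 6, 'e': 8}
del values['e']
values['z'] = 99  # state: {'c': 6, 'z': 99}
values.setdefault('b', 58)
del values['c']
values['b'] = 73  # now {'z': 99, 'b': 73}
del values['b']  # {'z': 99}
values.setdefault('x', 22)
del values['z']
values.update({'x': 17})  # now {'x': 17}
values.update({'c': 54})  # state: {'x': 17, 'c': 54}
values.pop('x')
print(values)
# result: {'c': 54}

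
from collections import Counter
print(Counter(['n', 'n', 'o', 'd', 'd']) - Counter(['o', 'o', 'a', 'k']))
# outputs Counter({'n': 2, 'd': 2})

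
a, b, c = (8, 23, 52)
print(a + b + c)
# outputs 83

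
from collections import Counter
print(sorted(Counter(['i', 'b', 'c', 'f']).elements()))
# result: ['b', 'c', 'f', 'i']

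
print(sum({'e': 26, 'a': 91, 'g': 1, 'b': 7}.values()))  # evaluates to 125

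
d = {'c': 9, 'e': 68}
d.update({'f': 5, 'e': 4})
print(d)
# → {'c': 9, 'e': 4, 'f': 5}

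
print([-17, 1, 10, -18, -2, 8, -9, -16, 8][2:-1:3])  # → [10, 8]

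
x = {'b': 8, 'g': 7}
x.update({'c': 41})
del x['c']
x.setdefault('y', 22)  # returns 22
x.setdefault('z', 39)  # 39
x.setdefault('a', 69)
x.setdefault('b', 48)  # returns 8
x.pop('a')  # 69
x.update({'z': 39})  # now {'b': 8, 'g': 7, 'y': 22, 'z': 39}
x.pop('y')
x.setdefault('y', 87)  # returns 87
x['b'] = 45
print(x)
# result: {'b': 45, 'g': 7, 'z': 39, 'y': 87}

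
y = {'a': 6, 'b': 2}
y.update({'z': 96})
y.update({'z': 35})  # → {'a': 6, 'b': 2, 'z': 35}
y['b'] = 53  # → {'a': 6, 'b': 53, 'z': 35}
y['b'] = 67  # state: {'a': 6, 'b': 67, 'z': 35}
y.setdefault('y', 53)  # 53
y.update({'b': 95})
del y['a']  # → {'b': 95, 'z': 35, 'y': 53}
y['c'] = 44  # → {'b': 95, 'z': 35, 'y': 53, 'c': 44}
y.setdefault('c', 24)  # 44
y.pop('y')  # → 53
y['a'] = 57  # {'b': 95, 'z': 35, 'c': 44, 'a': 57}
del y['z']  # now {'b': 95, 'c': 44, 'a': 57}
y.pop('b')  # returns 95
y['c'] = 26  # {'c': 26, 'a': 57}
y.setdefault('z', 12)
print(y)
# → {'c': 26, 'a': 57, 'z': 12}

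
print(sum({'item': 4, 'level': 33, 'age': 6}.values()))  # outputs 43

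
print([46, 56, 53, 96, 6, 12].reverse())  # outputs None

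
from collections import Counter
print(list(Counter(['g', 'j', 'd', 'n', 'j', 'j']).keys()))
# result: ['g', 'j', 'd', 'n']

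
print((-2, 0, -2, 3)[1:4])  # (0, -2, 3)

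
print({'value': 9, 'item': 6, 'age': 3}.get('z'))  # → None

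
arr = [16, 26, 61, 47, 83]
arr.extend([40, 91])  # [16, 26, 61, 47, 83, 40, 91]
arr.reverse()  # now [91, 40, 83, 47, 61, 26, 16]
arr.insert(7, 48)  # [91, 40, 83, 47, 61, 26, 16, 48]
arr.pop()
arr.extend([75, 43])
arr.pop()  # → 43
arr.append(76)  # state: [91, 40, 83, 47, 61, 26, 16, 75, 76]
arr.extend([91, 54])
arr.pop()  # 54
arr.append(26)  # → [91, 40, 83, 47, 61, 26, 16, 75, 76, 91, 26]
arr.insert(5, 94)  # [91, 40, 83, 47, 61, 94, 26, 16, 75, 76, 91, 26]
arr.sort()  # [16, 26, 26, 40, 47, 61, 75, 76, 83, 91, 91, 94]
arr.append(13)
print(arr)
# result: [16, 26, 26, 40, 47, 61, 75, 76, 83, 91, 91, 94, 13]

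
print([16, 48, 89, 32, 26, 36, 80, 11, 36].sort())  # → None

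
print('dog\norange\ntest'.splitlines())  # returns ['dog', 'orange', 'test']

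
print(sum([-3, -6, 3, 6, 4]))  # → 4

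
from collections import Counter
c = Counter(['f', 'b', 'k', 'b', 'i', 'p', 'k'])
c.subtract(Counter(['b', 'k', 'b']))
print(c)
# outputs Counter({'f': 1, 'k': 1, 'i': 1, 'p': 1, 'b': 0})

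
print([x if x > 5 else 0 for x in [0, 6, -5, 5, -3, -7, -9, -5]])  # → [0, 6, 0, 0, 0, 0, 0, 0]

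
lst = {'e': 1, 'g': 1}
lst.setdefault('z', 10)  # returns 10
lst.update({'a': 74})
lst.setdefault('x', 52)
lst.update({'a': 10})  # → {'e': 1, 'g': 1, 'z': 10, 'a': 10, 'x': 52}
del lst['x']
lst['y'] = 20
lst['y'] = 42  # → {'e': 1, 'g': 1, 'z': 10, 'a': 10, 'y': 42}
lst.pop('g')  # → 1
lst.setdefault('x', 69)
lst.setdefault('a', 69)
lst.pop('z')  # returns 10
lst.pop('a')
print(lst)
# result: {'e': 1, 'y': 42, 'x': 69}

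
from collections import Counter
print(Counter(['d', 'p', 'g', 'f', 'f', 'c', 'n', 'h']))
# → Counter({'f': 2, 'd': 1, 'p': 1, 'g': 1, 'c': 1, 'n': 1, 'h': 1})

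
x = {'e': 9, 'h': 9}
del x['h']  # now {'e': 9}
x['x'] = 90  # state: {'e': 9, 'x': 90}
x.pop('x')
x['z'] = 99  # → {'e': 9, 'z': 99}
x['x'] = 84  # {'e': 9, 'z': 99, 'x': 84}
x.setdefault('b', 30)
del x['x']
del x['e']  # {'z': 99, 'b': 30}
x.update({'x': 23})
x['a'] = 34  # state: {'z': 99, 'b': 30, 'x': 23, 'a': 34}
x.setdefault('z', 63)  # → 99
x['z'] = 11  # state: {'z': 11, 'b': 30, 'x': 23, 'a': 34}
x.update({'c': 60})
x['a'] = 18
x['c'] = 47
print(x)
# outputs {'z': 11, 'b': 30, 'x': 23, 'a': 18, 'c': 47}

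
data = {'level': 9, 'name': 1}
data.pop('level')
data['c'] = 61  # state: {'name': 1, 'c': 61}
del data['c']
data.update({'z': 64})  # {'name': 1, 'z': 64}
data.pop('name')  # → 1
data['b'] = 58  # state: {'z': 64, 'b': 58}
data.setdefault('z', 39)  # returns 64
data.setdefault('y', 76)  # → 76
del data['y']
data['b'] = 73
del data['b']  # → {'z': 64}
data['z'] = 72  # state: {'z': 72}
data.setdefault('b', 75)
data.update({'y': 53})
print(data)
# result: {'z': 72, 'b': 75, 'y': 53}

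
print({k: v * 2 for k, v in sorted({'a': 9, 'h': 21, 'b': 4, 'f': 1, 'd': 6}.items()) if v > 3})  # {'a': 18, 'b': 8, 'd': 12, 'h': 42}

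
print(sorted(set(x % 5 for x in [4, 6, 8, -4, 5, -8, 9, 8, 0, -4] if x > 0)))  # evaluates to [0, 1, 3, 4]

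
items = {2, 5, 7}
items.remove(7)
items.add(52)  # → {2, 5, 52}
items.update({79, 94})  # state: {2, 5, 52, 79, 94}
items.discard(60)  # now {2, 5, 52, 79, 94}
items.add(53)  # {2, 5, 52, 53, 79, 94}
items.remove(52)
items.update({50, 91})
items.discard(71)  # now {2, 5, 50, 53, 79, 91, 94}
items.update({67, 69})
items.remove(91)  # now {2, 5, 50, 53, 67, 69, 79, 94}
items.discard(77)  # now {2, 5, 50, 53, 67, 69, 79, 94}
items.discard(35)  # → {2, 5, 50, 53, 67, 69, 79, 94}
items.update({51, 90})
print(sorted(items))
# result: [2, 5, 50, 51, 53, 67, 69, 79, 90, 94]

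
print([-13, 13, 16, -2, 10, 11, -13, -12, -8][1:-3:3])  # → [13, 10]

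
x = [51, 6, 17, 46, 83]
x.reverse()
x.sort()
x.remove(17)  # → [6, 46, 51, 83]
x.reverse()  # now [83, 51, 46, 6]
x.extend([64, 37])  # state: [83, 51, 46, 6, 64, 37]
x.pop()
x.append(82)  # [83, 51, 46, 6, 64, 82]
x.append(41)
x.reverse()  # [41, 82, 64, 6, 46, 51, 83]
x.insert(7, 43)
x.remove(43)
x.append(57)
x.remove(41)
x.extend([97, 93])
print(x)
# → [82, 64, 6, 46, 51, 83, 57, 97, 93]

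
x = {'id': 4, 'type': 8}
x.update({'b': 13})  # {'id': 4, 'type': 8, 'b': 13}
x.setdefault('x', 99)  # 99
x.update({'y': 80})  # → {'id': 4, 'type': 8, 'b': 13, 'x': 99, 'y': 80}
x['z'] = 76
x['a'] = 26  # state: {'id': 4, 'type': 8, 'b': 13, 'x': 99, 'y': 80, 'z': 76, 'a': 26}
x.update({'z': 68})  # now {'id': 4, 'type': 8, 'b': 13, 'x': 99, 'y': 80, 'z': 68, 'a': 26}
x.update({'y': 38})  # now {'id': 4, 'type': 8, 'b': 13, 'x': 99, 'y': 38, 'z': 68, 'a': 26}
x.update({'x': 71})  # {'id': 4, 'type': 8, 'b': 13, 'x': 71, 'y': 38, 'z': 68, 'a': 26}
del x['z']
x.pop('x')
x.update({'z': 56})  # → {'id': 4, 'type': 8, 'b': 13, 'y': 38, 'a': 26, 'z': 56}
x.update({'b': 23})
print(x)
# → {'id': 4, 'type': 8, 'b': 23, 'y': 38, 'a': 26, 'z': 56}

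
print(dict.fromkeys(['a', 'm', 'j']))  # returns {'a': None, 'm': None, 'j': None}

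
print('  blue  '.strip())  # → blue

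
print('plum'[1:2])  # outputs l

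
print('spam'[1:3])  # pa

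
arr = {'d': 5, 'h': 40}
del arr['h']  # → {'d': 5}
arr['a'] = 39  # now {'d': 5, 'a': 39}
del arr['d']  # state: {'a': 39}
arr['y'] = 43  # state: {'a': 39, 'y': 43}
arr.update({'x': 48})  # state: {'a': 39, 'y': 43, 'x': 48}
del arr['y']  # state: {'a': 39, 'x': 48}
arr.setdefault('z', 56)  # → 56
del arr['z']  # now {'a': 39, 'x': 48}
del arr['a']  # {'x': 48}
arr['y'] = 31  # {'x': 48, 'y': 31}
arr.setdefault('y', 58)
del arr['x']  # {'y': 31}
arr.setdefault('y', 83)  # 31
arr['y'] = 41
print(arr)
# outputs {'y': 41}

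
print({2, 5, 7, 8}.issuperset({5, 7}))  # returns True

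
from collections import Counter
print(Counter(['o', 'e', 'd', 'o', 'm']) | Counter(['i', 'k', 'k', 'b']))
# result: Counter({'o': 2, 'k': 2, 'e': 1, 'd': 1, 'm': 1, 'i': 1, 'b': 1})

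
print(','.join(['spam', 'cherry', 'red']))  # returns spam,cherry,red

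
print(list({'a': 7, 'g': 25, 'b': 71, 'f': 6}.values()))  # [7, 25, 71, 6]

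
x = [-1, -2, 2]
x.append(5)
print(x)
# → [-1, -2, 2, 5]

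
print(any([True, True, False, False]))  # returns True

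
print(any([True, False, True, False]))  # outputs True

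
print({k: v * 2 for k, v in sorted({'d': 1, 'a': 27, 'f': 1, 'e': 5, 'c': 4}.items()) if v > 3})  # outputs {'a': 54, 'c': 8, 'e': 10}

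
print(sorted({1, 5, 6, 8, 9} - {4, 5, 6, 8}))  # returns [1, 9]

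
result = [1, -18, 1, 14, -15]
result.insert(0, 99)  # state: [99, 1, -18, 1, 14, -15]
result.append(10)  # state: [99, 1, -18, 1, 14, -15, 10]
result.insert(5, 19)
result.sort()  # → [-18, -15, 1, 1, 10, 14, 19, 99]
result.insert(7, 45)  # [-18, -15, 1, 1, 10, 14, 19, 45, 99]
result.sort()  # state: [-18, -15, 1, 1, 10, 14, 19, 45, 99]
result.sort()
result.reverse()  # [99, 45, 19, 14, 10, 1, 1, -15, -18]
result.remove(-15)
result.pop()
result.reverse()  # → [1, 1, 10, 14, 19, 45, 99]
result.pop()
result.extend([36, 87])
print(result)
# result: [1, 1, 10, 14, 19, 45, 36, 87]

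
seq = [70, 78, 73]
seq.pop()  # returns 73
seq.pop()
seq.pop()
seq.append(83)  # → [83]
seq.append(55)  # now [83, 55]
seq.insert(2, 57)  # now [83, 55, 57]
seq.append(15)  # [83, 55, 57, 15]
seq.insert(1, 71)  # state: [83, 71, 55, 57, 15]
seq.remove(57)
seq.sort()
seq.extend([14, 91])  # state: [15, 55, 71, 83, 14, 91]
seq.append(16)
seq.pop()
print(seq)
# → [15, 55, 71, 83, 14, 91]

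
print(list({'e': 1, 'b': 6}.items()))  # [('e', 1), ('b', 6)]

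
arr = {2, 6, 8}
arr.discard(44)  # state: {2, 6, 8}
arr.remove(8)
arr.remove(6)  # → {2}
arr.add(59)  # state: {2, 59}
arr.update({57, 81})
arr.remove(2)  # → {57, 59, 81}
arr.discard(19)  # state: {57, 59, 81}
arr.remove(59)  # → {57, 81}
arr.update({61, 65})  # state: {57, 61, 65, 81}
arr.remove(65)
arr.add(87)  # {57, 61, 81, 87}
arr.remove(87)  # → {57, 61, 81}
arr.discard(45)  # {57, 61, 81}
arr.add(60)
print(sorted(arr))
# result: [57, 60, 61, 81]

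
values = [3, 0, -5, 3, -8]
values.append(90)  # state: [3, 0, -5, 3, -8, 90]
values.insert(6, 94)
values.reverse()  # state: [94, 90, -8, 3, -5, 0, 3]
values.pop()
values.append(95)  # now [94, 90, -8, 3, -5, 0, 95]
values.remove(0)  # [94, 90, -8, 3, -5, 95]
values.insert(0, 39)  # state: [39, 94, 90, -8, 3, -5, 95]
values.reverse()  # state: [95, -5, 3, -8, 90, 94, 39]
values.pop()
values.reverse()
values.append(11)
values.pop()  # 11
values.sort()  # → [-8, -5, 3, 90, 94, 95]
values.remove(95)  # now [-8, -5, 3, 90, 94]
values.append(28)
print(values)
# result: [-8, -5, 3, 90, 94, 28]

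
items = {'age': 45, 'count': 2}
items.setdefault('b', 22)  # 22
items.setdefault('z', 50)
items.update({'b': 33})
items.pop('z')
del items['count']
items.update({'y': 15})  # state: {'age': 45, 'b': 33, 'y': 15}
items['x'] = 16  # {'age': 45, 'b': 33, 'y': 15, 'x': 16}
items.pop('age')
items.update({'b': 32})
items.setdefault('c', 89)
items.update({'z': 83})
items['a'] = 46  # {'b': 32, 'y': 15, 'x': 16, 'c': 89, 'z': 83, 'a': 46}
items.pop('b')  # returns 32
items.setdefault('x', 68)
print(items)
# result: {'y': 15, 'x': 16, 'c': 89, 'z': 83, 'a': 46}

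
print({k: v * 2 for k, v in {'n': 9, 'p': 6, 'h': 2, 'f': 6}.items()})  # {'n': 18, 'p': 12, 'h': 4, 'f': 12}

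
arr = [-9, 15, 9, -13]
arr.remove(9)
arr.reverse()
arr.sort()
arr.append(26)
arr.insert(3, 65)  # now [-13, -9, 15, 65, 26]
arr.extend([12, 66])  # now [-13, -9, 15, 65, 26, 12, 66]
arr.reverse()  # [66, 12, 26, 65, 15, -9, -13]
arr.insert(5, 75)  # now [66, 12, 26, 65, 15, 75, -9, -13]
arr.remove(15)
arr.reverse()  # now [-13, -9, 75, 65, 26, 12, 66]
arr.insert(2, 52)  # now [-13, -9, 52, 75, 65, 26, 12, 66]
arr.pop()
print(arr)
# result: [-13, -9, 52, 75, 65, 26, 12]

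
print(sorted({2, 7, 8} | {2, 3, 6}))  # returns [2, 3, 6, 7, 8]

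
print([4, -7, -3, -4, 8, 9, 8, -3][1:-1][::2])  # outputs [-7, -4, 9]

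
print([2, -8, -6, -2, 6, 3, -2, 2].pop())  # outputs 2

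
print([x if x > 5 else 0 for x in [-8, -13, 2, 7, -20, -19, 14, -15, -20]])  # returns [0, 0, 0, 7, 0, 0, 14, 0, 0]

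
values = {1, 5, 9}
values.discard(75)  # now {1, 5, 9}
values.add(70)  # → {1, 5, 9, 70}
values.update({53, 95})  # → {1, 5, 9, 53, 70, 95}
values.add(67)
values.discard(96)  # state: {1, 5, 9, 53, 67, 70, 95}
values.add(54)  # {1, 5, 9, 53, 54, 67, 70, 95}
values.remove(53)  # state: {1, 5, 9, 54, 67, 70, 95}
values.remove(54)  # {1, 5, 9, 67, 70, 95}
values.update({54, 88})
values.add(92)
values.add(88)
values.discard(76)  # {1, 5, 9, 54, 67, 70, 88, 92, 95}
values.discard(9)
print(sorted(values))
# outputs [1, 5, 54, 67, 70, 88, 92, 95]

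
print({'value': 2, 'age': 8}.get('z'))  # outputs None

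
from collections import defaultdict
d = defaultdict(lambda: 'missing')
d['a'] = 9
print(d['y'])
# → missing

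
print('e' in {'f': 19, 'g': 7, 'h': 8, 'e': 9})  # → True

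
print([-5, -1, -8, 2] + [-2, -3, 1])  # [-5, -1, -8, 2, -2, -3, 1]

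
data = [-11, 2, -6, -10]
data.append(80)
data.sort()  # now [-11, -10, -6, 2, 80]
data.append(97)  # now [-11, -10, -6, 2, 80, 97]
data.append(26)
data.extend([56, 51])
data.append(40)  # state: [-11, -10, -6, 2, 80, 97, 26, 56, 51, 40]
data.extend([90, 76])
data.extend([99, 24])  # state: [-11, -10, -6, 2, 80, 97, 26, 56, 51, 40, 90, 76, 99, 24]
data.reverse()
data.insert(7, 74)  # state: [24, 99, 76, 90, 40, 51, 56, 74, 26, 97, 80, 2, -6, -10, -11]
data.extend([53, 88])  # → [24, 99, 76, 90, 40, 51, 56, 74, 26, 97, 80, 2, -6, -10, -11, 53, 88]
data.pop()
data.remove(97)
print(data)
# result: [24, 99, 76, 90, 40, 51, 56, 74, 26, 80, 2, -6, -10, -11, 53]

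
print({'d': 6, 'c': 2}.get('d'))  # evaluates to 6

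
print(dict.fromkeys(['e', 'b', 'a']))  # {'e': None, 'b': None, 'a': None}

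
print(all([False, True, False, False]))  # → False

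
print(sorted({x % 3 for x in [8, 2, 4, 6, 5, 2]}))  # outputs [0, 1, 2]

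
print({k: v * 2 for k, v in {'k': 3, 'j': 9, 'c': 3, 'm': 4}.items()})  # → {'k': 6, 'j': 18, 'c': 6, 'm': 8}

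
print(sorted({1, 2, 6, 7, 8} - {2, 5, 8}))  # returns [1, 6, 7]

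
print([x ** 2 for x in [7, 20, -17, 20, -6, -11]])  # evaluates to [49, 400, 289, 400, 36, 121]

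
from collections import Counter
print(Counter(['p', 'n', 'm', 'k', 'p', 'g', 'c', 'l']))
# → Counter({'p': 2, 'n': 1, 'm': 1, 'k': 1, 'g': 1, 'c': 1, 'l': 1})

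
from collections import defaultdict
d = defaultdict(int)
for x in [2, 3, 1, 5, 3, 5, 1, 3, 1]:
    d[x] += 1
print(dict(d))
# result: {2: 1, 3: 3, 1: 3, 5: 2}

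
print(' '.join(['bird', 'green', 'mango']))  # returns bird green mango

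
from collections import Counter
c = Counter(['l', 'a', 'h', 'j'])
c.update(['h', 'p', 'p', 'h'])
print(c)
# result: Counter({'h': 3, 'p': 2, 'l': 1, 'a': 1, 'j': 1})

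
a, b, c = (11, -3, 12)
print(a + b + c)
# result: 20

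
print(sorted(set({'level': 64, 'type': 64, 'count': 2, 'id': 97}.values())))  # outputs [2, 64, 97]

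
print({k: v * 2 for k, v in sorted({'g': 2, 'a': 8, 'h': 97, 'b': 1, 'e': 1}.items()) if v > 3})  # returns {'a': 16, 'h': 194}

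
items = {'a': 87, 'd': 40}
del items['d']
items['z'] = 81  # {'a': 87, 'z': 81}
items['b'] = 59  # {'a': 87, 'z': 81, 'b': 59}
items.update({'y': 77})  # {'a': 87, 'z': 81, 'b': 59, 'y': 77}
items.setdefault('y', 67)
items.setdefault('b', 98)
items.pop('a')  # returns 87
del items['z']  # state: {'b': 59, 'y': 77}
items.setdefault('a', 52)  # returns 52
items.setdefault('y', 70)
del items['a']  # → {'b': 59, 'y': 77}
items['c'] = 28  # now {'b': 59, 'y': 77, 'c': 28}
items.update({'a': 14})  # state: {'b': 59, 'y': 77, 'c': 28, 'a': 14}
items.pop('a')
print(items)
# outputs {'b': 59, 'y': 77, 'c': 28}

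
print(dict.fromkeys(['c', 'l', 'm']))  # {'c': None, 'l': None, 'm': None}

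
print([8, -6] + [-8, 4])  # [8, -6, -8, 4]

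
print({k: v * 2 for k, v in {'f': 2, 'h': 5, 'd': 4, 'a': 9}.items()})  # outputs {'f': 4, 'h': 10, 'd': 8, 'a': 18}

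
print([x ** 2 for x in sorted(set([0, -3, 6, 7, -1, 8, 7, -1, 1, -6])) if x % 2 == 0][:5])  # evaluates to [36, 0, 36, 64]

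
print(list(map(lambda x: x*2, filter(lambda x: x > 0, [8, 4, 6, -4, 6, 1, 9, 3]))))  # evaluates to [16, 8, 12, 12, 2, 18, 6]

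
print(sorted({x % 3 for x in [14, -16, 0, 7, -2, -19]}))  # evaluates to [0, 1, 2]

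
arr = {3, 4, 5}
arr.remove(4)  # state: {3, 5}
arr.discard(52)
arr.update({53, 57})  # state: {3, 5, 53, 57}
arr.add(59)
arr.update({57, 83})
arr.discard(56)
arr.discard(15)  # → {3, 5, 53, 57, 59, 83}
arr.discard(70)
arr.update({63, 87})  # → {3, 5, 53, 57, 59, 63, 83, 87}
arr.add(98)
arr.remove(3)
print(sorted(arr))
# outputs [5, 53, 57, 59, 63, 83, 87, 98]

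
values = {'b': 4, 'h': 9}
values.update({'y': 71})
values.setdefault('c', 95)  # 95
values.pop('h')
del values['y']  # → {'b': 4, 'c': 95}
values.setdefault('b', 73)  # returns 4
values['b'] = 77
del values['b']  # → {'c': 95}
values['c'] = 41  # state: {'c': 41}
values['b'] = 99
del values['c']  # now {'b': 99}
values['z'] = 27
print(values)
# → {'b': 99, 'z': 27}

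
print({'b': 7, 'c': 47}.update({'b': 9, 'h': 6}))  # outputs None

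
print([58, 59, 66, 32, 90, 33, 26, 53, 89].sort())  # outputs None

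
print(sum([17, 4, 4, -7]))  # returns 18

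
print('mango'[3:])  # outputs go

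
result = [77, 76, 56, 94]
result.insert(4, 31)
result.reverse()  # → [31, 94, 56, 76, 77]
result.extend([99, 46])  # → [31, 94, 56, 76, 77, 99, 46]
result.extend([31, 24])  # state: [31, 94, 56, 76, 77, 99, 46, 31, 24]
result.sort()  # [24, 31, 31, 46, 56, 76, 77, 94, 99]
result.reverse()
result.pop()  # 24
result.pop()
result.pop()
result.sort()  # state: [46, 56, 76, 77, 94, 99]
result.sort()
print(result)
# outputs [46, 56, 76, 77, 94, 99]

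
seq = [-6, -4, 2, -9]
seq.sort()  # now [-9, -6, -4, 2]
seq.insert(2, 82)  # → [-9, -6, 82, -4, 2]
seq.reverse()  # [2, -4, 82, -6, -9]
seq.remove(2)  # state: [-4, 82, -6, -9]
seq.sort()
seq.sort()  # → [-9, -6, -4, 82]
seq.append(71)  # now [-9, -6, -4, 82, 71]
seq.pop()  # 71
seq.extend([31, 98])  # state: [-9, -6, -4, 82, 31, 98]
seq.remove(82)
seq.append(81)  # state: [-9, -6, -4, 31, 98, 81]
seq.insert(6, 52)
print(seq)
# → [-9, -6, -4, 31, 98, 81, 52]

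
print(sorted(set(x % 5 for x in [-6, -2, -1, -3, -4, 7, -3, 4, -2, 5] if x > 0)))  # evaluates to [0, 2, 4]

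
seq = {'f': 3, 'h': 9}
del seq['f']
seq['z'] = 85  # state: {'h': 9, 'z': 85}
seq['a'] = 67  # {'h': 9, 'z': 85, 'a': 67}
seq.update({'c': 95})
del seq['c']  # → {'h': 9, 'z': 85, 'a': 67}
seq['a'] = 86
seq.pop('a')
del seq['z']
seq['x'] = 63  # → {'h': 9, 'x': 63}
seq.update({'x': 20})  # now {'h': 9, 'x': 20}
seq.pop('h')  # 9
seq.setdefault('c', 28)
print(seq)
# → {'x': 20, 'c': 28}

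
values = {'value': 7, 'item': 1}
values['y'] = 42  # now {'value': 7, 'item': 1, 'y': 42}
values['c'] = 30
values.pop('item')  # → 1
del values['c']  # {'value': 7, 'y': 42}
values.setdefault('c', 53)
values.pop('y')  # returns 42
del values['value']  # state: {'c': 53}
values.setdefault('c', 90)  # 53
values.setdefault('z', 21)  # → 21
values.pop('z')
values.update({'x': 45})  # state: {'c': 53, 'x': 45}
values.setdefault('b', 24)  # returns 24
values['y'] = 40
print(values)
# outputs {'c': 53, 'x': 45, 'b': 24, 'y': 40}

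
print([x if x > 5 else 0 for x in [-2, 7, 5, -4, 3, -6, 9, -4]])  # [0, 7, 0, 0, 0, 0, 9, 0]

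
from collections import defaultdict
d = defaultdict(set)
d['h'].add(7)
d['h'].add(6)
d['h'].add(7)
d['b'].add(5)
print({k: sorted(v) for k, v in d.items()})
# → {'h': [6, 7], 'b': [5]}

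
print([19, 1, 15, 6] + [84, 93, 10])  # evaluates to [19, 1, 15, 6, 84, 93, 10]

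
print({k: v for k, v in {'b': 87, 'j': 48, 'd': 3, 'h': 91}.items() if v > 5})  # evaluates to {'b': 87, 'j': 48, 'h': 91}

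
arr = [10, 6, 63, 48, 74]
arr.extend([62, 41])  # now [10, 6, 63, 48, 74, 62, 41]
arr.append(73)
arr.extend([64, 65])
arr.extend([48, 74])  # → [10, 6, 63, 48, 74, 62, 41, 73, 64, 65, 48, 74]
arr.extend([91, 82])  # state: [10, 6, 63, 48, 74, 62, 41, 73, 64, 65, 48, 74, 91, 82]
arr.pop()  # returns 82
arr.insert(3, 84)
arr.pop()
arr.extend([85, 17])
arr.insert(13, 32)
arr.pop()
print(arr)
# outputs [10, 6, 63, 84, 48, 74, 62, 41, 73, 64, 65, 48, 74, 32, 85]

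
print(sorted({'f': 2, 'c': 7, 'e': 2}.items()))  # [('c', 7), ('e', 2), ('f', 2)]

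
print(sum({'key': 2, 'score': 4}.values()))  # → 6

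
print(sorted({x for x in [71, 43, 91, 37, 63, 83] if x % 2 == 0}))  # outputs []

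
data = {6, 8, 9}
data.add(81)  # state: {6, 8, 9, 81}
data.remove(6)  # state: {8, 9, 81}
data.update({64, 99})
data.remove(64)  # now {8, 9, 81, 99}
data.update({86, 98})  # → {8, 9, 81, 86, 98, 99}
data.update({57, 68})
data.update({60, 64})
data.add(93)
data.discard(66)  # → {8, 9, 57, 60, 64, 68, 81, 86, 93, 98, 99}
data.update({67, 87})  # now {8, 9, 57, 60, 64, 67, 68, 81, 86, 87, 93, 98, 99}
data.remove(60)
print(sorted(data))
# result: [8, 9, 57, 64, 67, 68, 81, 86, 87, 93, 98, 99]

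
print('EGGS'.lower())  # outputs eggs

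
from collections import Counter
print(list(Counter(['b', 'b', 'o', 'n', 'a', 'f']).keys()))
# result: ['b', 'o', 'n', 'a', 'f']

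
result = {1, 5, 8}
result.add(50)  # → {1, 5, 8, 50}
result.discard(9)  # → {1, 5, 8, 50}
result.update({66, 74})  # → {1, 5, 8, 50, 66, 74}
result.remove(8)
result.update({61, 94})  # {1, 5, 50, 61, 66, 74, 94}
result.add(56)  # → {1, 5, 50, 56, 61, 66, 74, 94}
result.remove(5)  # {1, 50, 56, 61, 66, 74, 94}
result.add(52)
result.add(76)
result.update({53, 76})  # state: {1, 50, 52, 53, 56, 61, 66, 74, 76, 94}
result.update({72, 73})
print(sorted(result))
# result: [1, 50, 52, 53, 56, 61, 66, 72, 73, 74, 76, 94]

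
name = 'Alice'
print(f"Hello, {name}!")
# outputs Hello, Alice!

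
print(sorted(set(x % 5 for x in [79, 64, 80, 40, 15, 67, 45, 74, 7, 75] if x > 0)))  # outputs [0, 2, 4]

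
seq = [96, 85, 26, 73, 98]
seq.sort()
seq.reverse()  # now [98, 96, 85, 73, 26]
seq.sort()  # [26, 73, 85, 96, 98]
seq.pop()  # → 98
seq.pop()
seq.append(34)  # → [26, 73, 85, 34]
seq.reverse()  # [34, 85, 73, 26]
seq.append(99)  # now [34, 85, 73, 26, 99]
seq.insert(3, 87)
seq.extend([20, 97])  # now [34, 85, 73, 87, 26, 99, 20, 97]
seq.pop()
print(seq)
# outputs [34, 85, 73, 87, 26, 99, 20]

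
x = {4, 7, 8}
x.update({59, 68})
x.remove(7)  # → {4, 8, 59, 68}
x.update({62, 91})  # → {4, 8, 59, 62, 68, 91}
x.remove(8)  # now {4, 59, 62, 68, 91}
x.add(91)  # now {4, 59, 62, 68, 91}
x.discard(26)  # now {4, 59, 62, 68, 91}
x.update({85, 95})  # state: {4, 59, 62, 68, 85, 91, 95}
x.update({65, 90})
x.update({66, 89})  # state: {4, 59, 62, 65, 66, 68, 85, 89, 90, 91, 95}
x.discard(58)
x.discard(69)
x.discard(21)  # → {4, 59, 62, 65, 66, 68, 85, 89, 90, 91, 95}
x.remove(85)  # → {4, 59, 62, 65, 66, 68, 89, 90, 91, 95}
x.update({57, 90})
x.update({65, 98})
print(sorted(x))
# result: [4, 57, 59, 62, 65, 66, 68, 89, 90, 91, 95, 98]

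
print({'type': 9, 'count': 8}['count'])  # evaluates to 8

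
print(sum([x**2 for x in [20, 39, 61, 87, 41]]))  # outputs 14892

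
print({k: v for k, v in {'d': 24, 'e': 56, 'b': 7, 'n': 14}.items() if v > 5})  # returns {'d': 24, 'e': 56, 'b': 7, 'n': 14}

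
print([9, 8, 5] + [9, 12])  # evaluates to [9, 8, 5, 9, 12]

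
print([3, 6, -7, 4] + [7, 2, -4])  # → [3, 6, -7, 4, 7, 2, -4]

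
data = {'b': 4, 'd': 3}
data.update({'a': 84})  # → {'b': 4, 'd': 3, 'a': 84}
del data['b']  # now {'d': 3, 'a': 84}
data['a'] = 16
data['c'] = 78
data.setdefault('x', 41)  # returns 41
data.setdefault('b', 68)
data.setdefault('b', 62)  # 68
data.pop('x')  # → 41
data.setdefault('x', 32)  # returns 32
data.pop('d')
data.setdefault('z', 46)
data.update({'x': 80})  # {'a': 16, 'c': 78, 'b': 68, 'x': 80, 'z': 46}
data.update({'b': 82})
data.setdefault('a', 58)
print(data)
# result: {'a': 16, 'c': 78, 'b': 82, 'x': 80, 'z': 46}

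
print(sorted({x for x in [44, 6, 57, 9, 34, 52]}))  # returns [6, 9, 34, 44, 52, 57]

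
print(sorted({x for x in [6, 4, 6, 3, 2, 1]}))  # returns [1, 2, 3, 4, 6]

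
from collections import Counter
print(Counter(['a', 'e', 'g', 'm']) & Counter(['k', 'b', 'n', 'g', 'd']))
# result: Counter({'g': 1})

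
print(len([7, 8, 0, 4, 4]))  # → 5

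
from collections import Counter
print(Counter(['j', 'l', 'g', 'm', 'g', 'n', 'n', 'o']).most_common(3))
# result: [('g', 2), ('n', 2), ('j', 1)]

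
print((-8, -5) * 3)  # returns (-8, -5, -8, -5, -8, -5)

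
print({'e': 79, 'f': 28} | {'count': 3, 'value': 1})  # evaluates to {'e': 79, 'f': 28, 'count': 3, 'value': 1}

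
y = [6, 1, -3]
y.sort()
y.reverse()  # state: [6, 1, -3]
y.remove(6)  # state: [1, -3]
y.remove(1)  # [-3]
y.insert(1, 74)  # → [-3, 74]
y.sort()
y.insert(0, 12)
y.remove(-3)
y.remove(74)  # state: [12]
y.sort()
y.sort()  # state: [12]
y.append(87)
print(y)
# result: [12, 87]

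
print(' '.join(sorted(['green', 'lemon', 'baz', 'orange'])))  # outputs baz green lemon orange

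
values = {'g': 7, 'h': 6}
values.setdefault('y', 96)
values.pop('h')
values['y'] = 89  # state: {'g': 7, 'y': 89}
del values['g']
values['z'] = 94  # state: {'y': 89, 'z': 94}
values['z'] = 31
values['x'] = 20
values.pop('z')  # 31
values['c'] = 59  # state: {'y': 89, 'x': 20, 'c': 59}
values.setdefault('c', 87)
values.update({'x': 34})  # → {'y': 89, 'x': 34, 'c': 59}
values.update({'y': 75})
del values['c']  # {'y': 75, 'x': 34}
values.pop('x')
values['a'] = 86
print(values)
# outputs {'y': 75, 'a': 86}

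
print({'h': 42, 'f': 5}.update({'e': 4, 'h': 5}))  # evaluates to None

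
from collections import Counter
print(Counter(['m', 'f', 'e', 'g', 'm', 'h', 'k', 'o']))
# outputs Counter({'m': 2, 'f': 1, 'e': 1, 'g': 1, 'h': 1, 'k': 1, 'o': 1})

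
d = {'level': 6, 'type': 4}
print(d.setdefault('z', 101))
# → 101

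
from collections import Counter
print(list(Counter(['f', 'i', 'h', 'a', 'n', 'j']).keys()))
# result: ['f', 'i', 'h', 'a', 'n', 'j']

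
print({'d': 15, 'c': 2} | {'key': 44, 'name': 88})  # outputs {'d': 15, 'c': 2, 'key': 44, 'name': 88}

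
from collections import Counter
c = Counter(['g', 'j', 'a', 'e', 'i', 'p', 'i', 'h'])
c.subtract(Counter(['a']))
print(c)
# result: Counter({'i': 2, 'g': 1, 'j': 1, 'e': 1, 'p': 1, 'h': 1, 'a': 0})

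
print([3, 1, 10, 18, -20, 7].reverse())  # None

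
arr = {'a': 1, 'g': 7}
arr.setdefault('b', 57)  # 57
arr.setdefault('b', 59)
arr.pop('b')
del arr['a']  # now {'g': 7}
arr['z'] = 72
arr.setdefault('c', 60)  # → 60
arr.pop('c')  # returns 60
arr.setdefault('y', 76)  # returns 76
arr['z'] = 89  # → {'g': 7, 'z': 89, 'y': 76}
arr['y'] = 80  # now {'g': 7, 'z': 89, 'y': 80}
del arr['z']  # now {'g': 7, 'y': 80}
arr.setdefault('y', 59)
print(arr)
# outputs {'g': 7, 'y': 80}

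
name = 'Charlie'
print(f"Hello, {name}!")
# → Hello, Charlie!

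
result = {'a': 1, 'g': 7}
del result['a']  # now {'g': 7}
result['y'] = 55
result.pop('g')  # 7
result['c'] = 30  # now {'y': 55, 'c': 30}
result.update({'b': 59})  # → {'y': 55, 'c': 30, 'b': 59}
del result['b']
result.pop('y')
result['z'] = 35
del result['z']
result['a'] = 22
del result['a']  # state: {'c': 30}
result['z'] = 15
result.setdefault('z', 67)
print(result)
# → {'c': 30, 'z': 15}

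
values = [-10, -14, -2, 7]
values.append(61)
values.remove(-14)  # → [-10, -2, 7, 61]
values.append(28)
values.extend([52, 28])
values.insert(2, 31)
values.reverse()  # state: [28, 52, 28, 61, 7, 31, -2, -10]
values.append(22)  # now [28, 52, 28, 61, 7, 31, -2, -10, 22]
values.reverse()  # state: [22, -10, -2, 31, 7, 61, 28, 52, 28]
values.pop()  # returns 28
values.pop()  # 52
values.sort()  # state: [-10, -2, 7, 22, 28, 31, 61]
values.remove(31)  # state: [-10, -2, 7, 22, 28, 61]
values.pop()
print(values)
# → [-10, -2, 7, 22, 28]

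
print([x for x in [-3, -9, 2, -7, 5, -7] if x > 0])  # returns [2, 5]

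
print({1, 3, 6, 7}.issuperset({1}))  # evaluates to True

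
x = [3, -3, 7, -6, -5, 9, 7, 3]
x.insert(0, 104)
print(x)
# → [104, 3, -3, 7, -6, -5, 9, 7, 3]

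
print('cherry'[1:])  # herry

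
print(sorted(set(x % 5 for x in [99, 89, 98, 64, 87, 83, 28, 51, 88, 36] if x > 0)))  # [1, 2, 3, 4]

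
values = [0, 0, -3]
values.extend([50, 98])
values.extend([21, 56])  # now [0, 0, -3, 50, 98, 21, 56]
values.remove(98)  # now [0, 0, -3, 50, 21, 56]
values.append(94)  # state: [0, 0, -3, 50, 21, 56, 94]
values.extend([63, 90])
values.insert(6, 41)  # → [0, 0, -3, 50, 21, 56, 41, 94, 63, 90]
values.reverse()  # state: [90, 63, 94, 41, 56, 21, 50, -3, 0, 0]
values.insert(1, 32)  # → [90, 32, 63, 94, 41, 56, 21, 50, -3, 0, 0]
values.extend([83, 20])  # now [90, 32, 63, 94, 41, 56, 21, 50, -3, 0, 0, 83, 20]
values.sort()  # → [-3, 0, 0, 20, 21, 32, 41, 50, 56, 63, 83, 90, 94]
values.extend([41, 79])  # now [-3, 0, 0, 20, 21, 32, 41, 50, 56, 63, 83, 90, 94, 41, 79]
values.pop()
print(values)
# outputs [-3, 0, 0, 20, 21, 32, 41, 50, 56, 63, 83, 90, 94, 41]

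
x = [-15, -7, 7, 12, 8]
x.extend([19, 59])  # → [-15, -7, 7, 12, 8, 19, 59]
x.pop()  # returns 59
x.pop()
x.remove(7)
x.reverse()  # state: [8, 12, -7, -15]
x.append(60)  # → [8, 12, -7, -15, 60]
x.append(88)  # [8, 12, -7, -15, 60, 88]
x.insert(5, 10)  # [8, 12, -7, -15, 60, 10, 88]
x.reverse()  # [88, 10, 60, -15, -7, 12, 8]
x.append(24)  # [88, 10, 60, -15, -7, 12, 8, 24]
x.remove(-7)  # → [88, 10, 60, -15, 12, 8, 24]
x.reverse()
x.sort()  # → [-15, 8, 10, 12, 24, 60, 88]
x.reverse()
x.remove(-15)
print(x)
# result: [88, 60, 24, 12, 10, 8]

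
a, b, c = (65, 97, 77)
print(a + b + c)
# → 239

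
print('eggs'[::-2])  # sg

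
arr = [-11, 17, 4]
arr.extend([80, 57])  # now [-11, 17, 4, 80, 57]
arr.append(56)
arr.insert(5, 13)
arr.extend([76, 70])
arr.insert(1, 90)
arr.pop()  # 70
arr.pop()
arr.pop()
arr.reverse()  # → [13, 57, 80, 4, 17, 90, -11]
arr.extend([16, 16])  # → [13, 57, 80, 4, 17, 90, -11, 16, 16]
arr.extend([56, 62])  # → [13, 57, 80, 4, 17, 90, -11, 16, 16, 56, 62]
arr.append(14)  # [13, 57, 80, 4, 17, 90, -11, 16, 16, 56, 62, 14]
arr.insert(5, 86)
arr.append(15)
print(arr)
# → [13, 57, 80, 4, 17, 86, 90, -11, 16, 16, 56, 62, 14, 15]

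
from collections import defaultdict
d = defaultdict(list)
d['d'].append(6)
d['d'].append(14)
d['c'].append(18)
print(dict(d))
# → {'d': [6, 14], 'c': [18]}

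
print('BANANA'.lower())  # banana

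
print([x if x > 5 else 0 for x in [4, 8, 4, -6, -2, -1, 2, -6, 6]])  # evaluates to [0, 8, 0, 0, 0, 0, 0, 0, 6]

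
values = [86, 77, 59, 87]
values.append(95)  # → [86, 77, 59, 87, 95]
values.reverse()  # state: [95, 87, 59, 77, 86]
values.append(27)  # [95, 87, 59, 77, 86, 27]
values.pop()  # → 27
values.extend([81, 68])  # [95, 87, 59, 77, 86, 81, 68]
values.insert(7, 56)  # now [95, 87, 59, 77, 86, 81, 68, 56]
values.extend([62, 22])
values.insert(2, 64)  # [95, 87, 64, 59, 77, 86, 81, 68, 56, 62, 22]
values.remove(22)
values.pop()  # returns 62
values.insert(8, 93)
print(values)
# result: [95, 87, 64, 59, 77, 86, 81, 68, 93, 56]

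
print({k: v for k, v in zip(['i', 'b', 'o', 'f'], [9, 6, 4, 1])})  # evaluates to {'i': 9, 'b': 6, 'o': 4, 'f': 1}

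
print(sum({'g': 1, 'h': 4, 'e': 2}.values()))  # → 7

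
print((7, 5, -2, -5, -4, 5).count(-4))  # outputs 1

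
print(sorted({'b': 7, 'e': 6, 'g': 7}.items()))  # [('b', 7), ('e', 6), ('g', 7)]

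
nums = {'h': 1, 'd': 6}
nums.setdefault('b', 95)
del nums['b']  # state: {'h': 1, 'd': 6}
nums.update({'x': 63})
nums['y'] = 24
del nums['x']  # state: {'h': 1, 'd': 6, 'y': 24}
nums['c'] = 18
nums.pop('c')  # 18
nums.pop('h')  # 1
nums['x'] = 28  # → {'d': 6, 'y': 24, 'x': 28}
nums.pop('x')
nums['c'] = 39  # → {'d': 6, 'y': 24, 'c': 39}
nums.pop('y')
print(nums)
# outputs {'d': 6, 'c': 39}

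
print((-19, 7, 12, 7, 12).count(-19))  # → 1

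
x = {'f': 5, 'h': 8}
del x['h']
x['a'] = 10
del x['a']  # {'f': 5}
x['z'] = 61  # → {'f': 5, 'z': 61}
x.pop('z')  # 61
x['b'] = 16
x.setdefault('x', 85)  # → 85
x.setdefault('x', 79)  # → 85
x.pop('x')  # 85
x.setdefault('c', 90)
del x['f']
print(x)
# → {'b': 16, 'c': 90}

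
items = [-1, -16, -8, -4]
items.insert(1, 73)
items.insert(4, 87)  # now [-1, 73, -16, -8, 87, -4]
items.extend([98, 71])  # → [-1, 73, -16, -8, 87, -4, 98, 71]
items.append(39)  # [-1, 73, -16, -8, 87, -4, 98, 71, 39]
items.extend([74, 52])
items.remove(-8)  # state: [-1, 73, -16, 87, -4, 98, 71, 39, 74, 52]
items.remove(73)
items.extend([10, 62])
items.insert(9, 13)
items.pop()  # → 62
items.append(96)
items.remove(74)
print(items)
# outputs [-1, -16, 87, -4, 98, 71, 39, 52, 13, 10, 96]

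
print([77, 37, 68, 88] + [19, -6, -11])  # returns [77, 37, 68, 88, 19, -6, -11]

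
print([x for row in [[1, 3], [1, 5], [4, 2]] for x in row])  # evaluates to [1, 3, 1, 5, 4, 2]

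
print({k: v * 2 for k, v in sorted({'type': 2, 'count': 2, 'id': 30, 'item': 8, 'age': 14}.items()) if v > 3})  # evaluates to {'age': 28, 'id': 60, 'item': 16}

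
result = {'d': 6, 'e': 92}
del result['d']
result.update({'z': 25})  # {'e': 92, 'z': 25}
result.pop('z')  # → 25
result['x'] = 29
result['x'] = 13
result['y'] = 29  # {'e': 92, 'x': 13, 'y': 29}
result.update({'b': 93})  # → {'e': 92, 'x': 13, 'y': 29, 'b': 93}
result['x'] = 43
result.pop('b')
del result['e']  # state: {'x': 43, 'y': 29}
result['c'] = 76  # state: {'x': 43, 'y': 29, 'c': 76}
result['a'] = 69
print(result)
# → {'x': 43, 'y': 29, 'c': 76, 'a': 69}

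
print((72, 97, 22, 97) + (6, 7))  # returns (72, 97, 22, 97, 6, 7)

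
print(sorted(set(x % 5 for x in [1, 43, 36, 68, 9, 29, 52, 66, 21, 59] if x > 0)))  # [1, 2, 3, 4]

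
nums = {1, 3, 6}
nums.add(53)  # {1, 3, 6, 53}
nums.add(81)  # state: {1, 3, 6, 53, 81}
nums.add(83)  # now {1, 3, 6, 53, 81, 83}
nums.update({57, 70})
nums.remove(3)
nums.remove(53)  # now {1, 6, 57, 70, 81, 83}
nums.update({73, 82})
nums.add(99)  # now {1, 6, 57, 70, 73, 81, 82, 83, 99}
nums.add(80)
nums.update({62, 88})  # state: {1, 6, 57, 62, 70, 73, 80, 81, 82, 83, 88, 99}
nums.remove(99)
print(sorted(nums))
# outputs [1, 6, 57, 62, 70, 73, 80, 81, 82, 83, 88]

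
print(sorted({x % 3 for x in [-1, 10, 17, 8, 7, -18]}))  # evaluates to [0, 1, 2]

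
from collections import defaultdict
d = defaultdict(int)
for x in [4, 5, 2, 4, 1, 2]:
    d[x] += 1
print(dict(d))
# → {4: 2, 5: 1, 2: 2, 1: 1}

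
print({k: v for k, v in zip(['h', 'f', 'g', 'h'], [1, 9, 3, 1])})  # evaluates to {'h': 1, 'f': 9, 'g': 3}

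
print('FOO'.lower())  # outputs foo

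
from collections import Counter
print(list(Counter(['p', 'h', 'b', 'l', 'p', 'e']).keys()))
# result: ['p', 'h', 'b', 'l', 'e']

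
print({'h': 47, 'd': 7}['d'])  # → 7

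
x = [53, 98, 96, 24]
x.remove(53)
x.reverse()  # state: [24, 96, 98]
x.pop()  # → 98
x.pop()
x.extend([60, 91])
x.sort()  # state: [24, 60, 91]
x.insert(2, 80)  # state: [24, 60, 80, 91]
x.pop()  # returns 91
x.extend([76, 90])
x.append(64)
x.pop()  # 64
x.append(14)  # [24, 60, 80, 76, 90, 14]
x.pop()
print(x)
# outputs [24, 60, 80, 76, 90]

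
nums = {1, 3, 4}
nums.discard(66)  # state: {1, 3, 4}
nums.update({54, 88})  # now {1, 3, 4, 54, 88}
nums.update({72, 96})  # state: {1, 3, 4, 54, 72, 88, 96}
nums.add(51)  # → {1, 3, 4, 51, 54, 72, 88, 96}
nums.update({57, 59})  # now {1, 3, 4, 51, 54, 57, 59, 72, 88, 96}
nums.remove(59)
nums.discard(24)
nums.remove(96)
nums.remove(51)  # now {1, 3, 4, 54, 57, 72, 88}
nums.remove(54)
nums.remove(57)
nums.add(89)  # {1, 3, 4, 72, 88, 89}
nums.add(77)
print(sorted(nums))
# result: [1, 3, 4, 72, 77, 88, 89]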